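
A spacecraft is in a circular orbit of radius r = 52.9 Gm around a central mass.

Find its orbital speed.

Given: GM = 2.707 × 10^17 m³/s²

Convert to SI: r = 52.9 Gm = 5.29e+10 m.
For a circular orbit, gravity supplies the centripetal force, so v = √(GM / r).
v = √(2.707e+17 / 5.29e+10) m/s ≈ 2262 m/s = 2.262 km/s.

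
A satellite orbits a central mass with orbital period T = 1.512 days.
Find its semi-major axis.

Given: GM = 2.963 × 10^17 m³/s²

Convert to SI: T = 1.512 days = 130637 s.
Invert Kepler's third law: a = (GM · T² / (4π²))^(1/3).
Substituting T = 130637 s and GM = 2.963e+17 m³/s²:
a = (2.963e+17 · (130637)² / (4π²))^(1/3) m
a ≈ 5.041e+08 m = 504.1 Mm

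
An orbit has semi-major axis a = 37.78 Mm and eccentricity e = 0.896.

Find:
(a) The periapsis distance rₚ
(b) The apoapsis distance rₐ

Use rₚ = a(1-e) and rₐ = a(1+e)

Convert to SI: a = 37.78 Mm = 3.778e+07 m.
(a) rₚ = a(1 − e) = 3.778e+07 · (1 − 0.896) = 3.778e+07 · 0.104 ≈ 3.929e+06 m = 3.929 Mm.
(b) rₐ = a(1 + e) = 3.778e+07 · (1 + 0.896) = 3.778e+07 · 1.896 ≈ 7.163e+07 m = 71.63 Mm.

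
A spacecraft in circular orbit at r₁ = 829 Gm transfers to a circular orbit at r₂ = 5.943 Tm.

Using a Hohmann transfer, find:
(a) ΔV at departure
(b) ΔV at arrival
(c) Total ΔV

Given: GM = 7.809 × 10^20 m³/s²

Convert to SI: r₁ = 829 Gm = 8.29e+11 m; r₂ = 5.943 Tm = 5.943e+12 m.
Transfer semi-major axis: a_t = (r₁ + r₂)/2 = (8.29e+11 + 5.943e+12)/2 = 3.386e+12 m.
Circular speeds: v₁ = √(GM/r₁) = 30691.7 m/s, v₂ = √(GM/r₂) = 11462.9 m/s.
Transfer speeds (vis-viva v² = GM(2/r − 1/a_t)): v₁ᵗ = 40661.2 m/s, v₂ᵗ = 5671.9 m/s.
(a) ΔV₁ = |v₁ᵗ − v₁| ≈ 9970 m/s = 9.97 km/s.
(b) ΔV₂ = |v₂ − v₂ᵗ| ≈ 5791 m/s = 5.791 km/s.
(c) ΔV_total = ΔV₁ + ΔV₂ ≈ 1.576e+04 m/s = 15.76 km/s.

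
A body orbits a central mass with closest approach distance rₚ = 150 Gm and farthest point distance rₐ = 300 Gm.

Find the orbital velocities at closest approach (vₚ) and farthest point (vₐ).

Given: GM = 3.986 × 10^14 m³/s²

Convert to SI: rₚ = 150 Gm = 1.5e+11 m; rₐ = 300 Gm = 3e+11 m.
Use the vis-viva equation v² = GM(2/r − 1/a) with a = (rₚ + rₐ)/2 = (1.5e+11 + 3e+11)/2 = 2.25e+11 m.
vₚ = √(GM · (2/rₚ − 1/a)) = √(3.986e+14 · (2/1.5e+11 − 1/2.25e+11)) m/s ≈ 59.52 m/s = 59.52 m/s.
vₐ = √(GM · (2/rₐ − 1/a)) = √(3.986e+14 · (2/3e+11 − 1/2.25e+11)) m/s ≈ 29.76 m/s = 29.76 m/s.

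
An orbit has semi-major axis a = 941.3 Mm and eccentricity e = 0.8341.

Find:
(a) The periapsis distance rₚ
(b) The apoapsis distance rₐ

Convert to SI: a = 941.3 Mm = 9.413e+08 m.
(a) rₚ = a(1 − e) = 9.413e+08 · (1 − 0.8341) = 9.413e+08 · 0.1659 ≈ 1.562e+08 m = 156.2 Mm.
(b) rₐ = a(1 + e) = 9.413e+08 · (1 + 0.8341) = 9.413e+08 · 1.8341 ≈ 1.726e+09 m = 1.726 Gm.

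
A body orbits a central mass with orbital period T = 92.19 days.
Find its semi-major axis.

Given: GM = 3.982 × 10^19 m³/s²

Convert to SI: T = 92.19 days = 7.96522e+06 s.
Invert Kepler's third law: a = (GM · T² / (4π²))^(1/3).
Substituting T = 7.96522e+06 s and GM = 3.982e+19 m³/s²:
a = (3.982e+19 · (7.96522e+06)² / (4π²))^(1/3) m
a ≈ 4e+10 m = 40 Gm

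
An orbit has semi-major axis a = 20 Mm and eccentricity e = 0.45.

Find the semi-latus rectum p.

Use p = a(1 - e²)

Convert to SI: a = 20 Mm = 2e+07 m.
p = a (1 − e²).
p = 2e+07 · (1 − (0.45)²) = 2e+07 · 0.7975 ≈ 1.595e+07 m = 15.95 Mm.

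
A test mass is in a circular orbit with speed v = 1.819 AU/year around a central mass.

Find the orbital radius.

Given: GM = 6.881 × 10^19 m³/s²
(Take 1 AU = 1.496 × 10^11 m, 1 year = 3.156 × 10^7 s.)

Convert to SI: v = 1.819 AU/year = 8622.38 m/s.
For a circular orbit, v² = GM / r, so r = GM / v².
r = 6.881e+19 / (8622.38)² m ≈ 9.255e+11 m = 6.187 AU.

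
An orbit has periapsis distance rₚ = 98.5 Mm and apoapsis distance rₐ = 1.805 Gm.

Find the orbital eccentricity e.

Convert to SI: rₚ = 98.5 Mm = 9.85e+07 m; rₐ = 1.805 Gm = 1.805e+09 m.
e = (rₐ − rₚ) / (rₐ + rₚ).
e = (1.805e+09 − 9.85e+07) / (1.805e+09 + 9.85e+07) = 1.7065e+09 / 1.9035e+09 ≈ 0.8965.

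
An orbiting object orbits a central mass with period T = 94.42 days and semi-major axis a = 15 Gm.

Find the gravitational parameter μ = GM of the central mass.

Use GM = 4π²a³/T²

Convert to SI: T = 94.42 days = 8.15789e+06 s; a = 15 Gm = 1.5e+10 m.
GM = 4π² · a³ / T².
GM = 4π² · (1.5e+10)³ / (8.15789e+06)² m³/s² ≈ 2.002e+18 m³/s² = 2.002 × 10^18 m³/s².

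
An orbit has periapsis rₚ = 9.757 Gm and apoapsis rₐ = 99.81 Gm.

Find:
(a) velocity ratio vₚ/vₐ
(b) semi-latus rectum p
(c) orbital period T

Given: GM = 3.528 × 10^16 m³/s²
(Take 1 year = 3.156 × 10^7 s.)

Convert to SI: rₚ = 9.757 Gm = 9.757e+09 m; rₐ = 99.81 Gm = 9.981e+10 m.
(a) Conservation of angular momentum (rₚvₚ = rₐvₐ) gives vₚ/vₐ = rₐ/rₚ = 9.981e+10/9.757e+09 ≈ 10.23
(b) From a = (rₚ + rₐ)/2 = 5.47835e+10 m and e = (rₐ − rₚ)/(rₐ + rₚ) = 0.821899, p = a(1 − e²) = 5.47835e+10 · (1 − (0.821899)²) ≈ 1.778e+10 m
(c) With a = (rₚ + rₐ)/2 = 5.47835e+10 m, T = 2π √(a³/GM) = 2π √((5.47835e+10)³/3.528e+16) s ≈ 4.289e+08 s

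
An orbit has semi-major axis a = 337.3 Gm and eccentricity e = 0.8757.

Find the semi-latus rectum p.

Convert to SI: a = 337.3 Gm = 3.373e+11 m.
p = a (1 − e²).
p = 3.373e+11 · (1 − (0.8757)²) = 3.373e+11 · 0.23315 ≈ 7.864e+10 m = 78.64 Gm.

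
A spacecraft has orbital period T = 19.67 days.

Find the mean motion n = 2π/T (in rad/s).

Convert to SI: T = 19.67 days = 1.69949e+06 s.
n = 2π / T.
n = 2π / 1.69949e+06 s ≈ 3.697e-06 rad/s.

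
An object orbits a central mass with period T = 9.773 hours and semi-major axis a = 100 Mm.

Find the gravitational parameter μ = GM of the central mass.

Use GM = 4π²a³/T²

Convert to SI: T = 9.773 hours = 35182.8 s; a = 100 Mm = 1e+08 m.
GM = 4π² · a³ / T².
GM = 4π² · (1e+08)³ / (35182.8)² m³/s² ≈ 3.189e+16 m³/s² = 3.189 × 10^16 m³/s².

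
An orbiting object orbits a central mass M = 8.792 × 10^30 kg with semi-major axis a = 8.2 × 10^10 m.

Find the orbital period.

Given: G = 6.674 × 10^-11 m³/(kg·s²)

GM = G · M = 6.674e-11 · 8.792e+30 = 5.86778e+20 m³/s².
Kepler's third law: T = 2π √(a³ / GM).
Substituting a = 8.2e+10 m and GM = 5.86778e+20 m³/s²:
T = 2π √((8.2e+10)³ / 5.86778e+20) s
T ≈ 6.091e+06 s = 70.49 days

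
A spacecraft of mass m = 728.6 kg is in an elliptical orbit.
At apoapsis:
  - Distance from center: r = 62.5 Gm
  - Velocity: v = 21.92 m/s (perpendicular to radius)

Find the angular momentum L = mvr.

Convert to SI: r = 62.5 Gm = 6.25e+10 m.
Since v is perpendicular to r, L = m · v · r.
L = 728.6 · 21.92 · 6.25e+10 kg·m²/s ≈ 9.982e+14 kg·m²/s.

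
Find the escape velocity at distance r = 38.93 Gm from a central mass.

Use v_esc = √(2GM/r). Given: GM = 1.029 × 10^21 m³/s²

Convert to SI: r = 38.93 Gm = 3.893e+10 m.
Escape velocity comes from setting total energy to zero: ½v² − GM/r = 0 ⇒ v_esc = √(2GM / r).
v_esc = √(2 · 1.029e+21 / 3.893e+10) m/s ≈ 2.299e+05 m/s = 229.9 km/s.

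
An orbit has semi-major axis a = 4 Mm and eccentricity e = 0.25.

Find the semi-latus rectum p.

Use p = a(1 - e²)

Convert to SI: a = 4 Mm = 4e+06 m.
p = a (1 − e²).
p = 4e+06 · (1 − (0.25)²) = 4e+06 · 0.9375 ≈ 3.75e+06 m = 3.75 Mm.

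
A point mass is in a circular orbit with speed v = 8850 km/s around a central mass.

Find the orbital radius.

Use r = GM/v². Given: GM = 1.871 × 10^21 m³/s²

Convert to SI: v = 8850 km/s = 8.85e+06 m/s.
For a circular orbit, v² = GM / r, so r = GM / v².
r = 1.871e+21 / (8.85e+06)² m ≈ 2.389e+07 m = 2.389 × 10^7 m.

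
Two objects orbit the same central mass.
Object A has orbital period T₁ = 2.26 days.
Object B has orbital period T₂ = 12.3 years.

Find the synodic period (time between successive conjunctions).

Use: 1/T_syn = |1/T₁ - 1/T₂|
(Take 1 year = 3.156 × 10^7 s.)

Convert to SI: T₁ = 2.26 days = 195264 s; T₂ = 12.3 years = 3.88188e+08 s.
T_syn = |T₁ · T₂ / (T₁ − T₂)|.
T_syn = |195264 · 3.88188e+08 / (195264 − 3.88188e+08)| s ≈ 1.954e+05 s = 2.261 days.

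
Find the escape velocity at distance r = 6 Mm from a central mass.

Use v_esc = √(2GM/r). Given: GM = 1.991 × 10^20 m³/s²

Convert to SI: r = 6 Mm = 6e+06 m.
Escape velocity comes from setting total energy to zero: ½v² − GM/r = 0 ⇒ v_esc = √(2GM / r).
v_esc = √(2 · 1.991e+20 / 6e+06) m/s ≈ 8.147e+06 m/s = 8147 km/s.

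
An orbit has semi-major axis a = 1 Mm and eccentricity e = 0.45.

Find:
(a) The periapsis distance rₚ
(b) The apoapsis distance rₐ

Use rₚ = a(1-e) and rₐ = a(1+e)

Convert to SI: a = 1 Mm = 1e+06 m.
(a) rₚ = a(1 − e) = 1e+06 · (1 − 0.45) = 1e+06 · 0.55 ≈ 5.5e+05 m = 550 km.
(b) rₐ = a(1 + e) = 1e+06 · (1 + 0.45) = 1e+06 · 1.45 ≈ 1.45e+06 m = 1.45 Mm.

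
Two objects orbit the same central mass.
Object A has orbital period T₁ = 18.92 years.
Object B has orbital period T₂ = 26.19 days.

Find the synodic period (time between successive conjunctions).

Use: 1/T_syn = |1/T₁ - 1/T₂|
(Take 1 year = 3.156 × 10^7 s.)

Convert to SI: T₁ = 18.92 years = 5.97115e+08 s; T₂ = 26.19 days = 2.26282e+06 s.
T_syn = |T₁ · T₂ / (T₁ − T₂)|.
T_syn = |5.97115e+08 · 2.26282e+06 / (5.97115e+08 − 2.26282e+06)| s ≈ 2.271e+06 s = 26.29 days.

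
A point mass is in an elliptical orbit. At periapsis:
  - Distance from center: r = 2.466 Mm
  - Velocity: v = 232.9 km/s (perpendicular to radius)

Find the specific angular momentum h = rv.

Convert to SI: r = 2.466 Mm = 2.466e+06 m; v = 232.9 km/s = 232900 m/s.
With v perpendicular to r, h = r · v.
h = 2.466e+06 · 232900 m²/s ≈ 5.743e+11 m²/s.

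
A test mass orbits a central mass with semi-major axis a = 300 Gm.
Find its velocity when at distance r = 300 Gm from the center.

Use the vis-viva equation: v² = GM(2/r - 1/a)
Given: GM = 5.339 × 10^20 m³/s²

Convert to SI: a = 300 Gm = 3e+11 m; r = 300 Gm = 3e+11 m.
Vis-viva: v = √(GM · (2/r − 1/a)).
2/r − 1/a = 2/3e+11 − 1/3e+11 = 3.33333e-12 m⁻¹.
v = √(5.339e+20 · 3.33333e-12) m/s ≈ 4.219e+04 m/s = 42.19 km/s.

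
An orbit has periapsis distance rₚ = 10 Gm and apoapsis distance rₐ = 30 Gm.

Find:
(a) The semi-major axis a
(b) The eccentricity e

Convert to SI: rₚ = 10 Gm = 1e+10 m; rₐ = 30 Gm = 3e+10 m.
(a) a = (rₚ + rₐ) / 2 = (1e+10 + 3e+10) / 2 ≈ 2e+10 m = 20 Gm.
(b) e = (rₐ − rₚ) / (rₐ + rₚ) = (3e+10 − 1e+10) / (3e+10 + 1e+10) ≈ 0.5.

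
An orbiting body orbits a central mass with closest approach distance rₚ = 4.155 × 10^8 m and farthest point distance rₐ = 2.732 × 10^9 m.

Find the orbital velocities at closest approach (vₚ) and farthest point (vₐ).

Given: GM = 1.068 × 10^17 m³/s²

Use the vis-viva equation v² = GM(2/r − 1/a) with a = (rₚ + rₐ)/2 = (4.155e+08 + 2.732e+09)/2 = 1.57375e+09 m.
vₚ = √(GM · (2/rₚ − 1/a)) = √(1.068e+17 · (2/4.155e+08 − 1/1.57375e+09)) m/s ≈ 2.112e+04 m/s = 21.12 km/s.
vₐ = √(GM · (2/rₐ − 1/a)) = √(1.068e+17 · (2/2.732e+09 − 1/1.57375e+09)) m/s ≈ 3213 m/s = 3.213 km/s.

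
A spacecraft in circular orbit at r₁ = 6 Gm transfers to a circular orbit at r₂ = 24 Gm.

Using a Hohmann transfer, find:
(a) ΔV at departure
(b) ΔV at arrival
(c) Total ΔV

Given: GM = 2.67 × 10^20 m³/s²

Convert to SI: r₁ = 6 Gm = 6e+09 m; r₂ = 24 Gm = 2.4e+10 m.
Transfer semi-major axis: a_t = (r₁ + r₂)/2 = (6e+09 + 2.4e+10)/2 = 1.5e+10 m.
Circular speeds: v₁ = √(GM/r₁) = 210950 m/s, v₂ = √(GM/r₂) = 105475 m/s.
Transfer speeds (vis-viva v² = GM(2/r − 1/a_t)): v₁ᵗ = 266833 m/s, v₂ᵗ = 66708.3 m/s.
(a) ΔV₁ = |v₁ᵗ − v₁| ≈ 5.588e+04 m/s = 55.88 km/s.
(b) ΔV₂ = |v₂ − v₂ᵗ| ≈ 3.877e+04 m/s = 38.77 km/s.
(c) ΔV_total = ΔV₁ + ΔV₂ ≈ 9.465e+04 m/s = 94.65 km/s.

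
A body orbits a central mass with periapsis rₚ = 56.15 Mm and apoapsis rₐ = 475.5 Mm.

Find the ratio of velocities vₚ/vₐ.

Convert to SI: rₚ = 56.15 Mm = 5.615e+07 m; rₐ = 475.5 Mm = 4.755e+08 m.
Conservation of angular momentum gives rₚvₚ = rₐvₐ, so vₚ/vₐ = rₐ/rₚ.
vₚ/vₐ = 4.755e+08 / 5.615e+07 ≈ 8.468.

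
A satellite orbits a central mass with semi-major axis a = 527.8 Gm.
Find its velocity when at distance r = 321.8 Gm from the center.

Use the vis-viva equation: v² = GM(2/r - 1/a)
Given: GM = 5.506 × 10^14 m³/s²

Convert to SI: a = 527.8 Gm = 5.278e+11 m; r = 321.8 Gm = 3.218e+11 m.
Vis-viva: v = √(GM · (2/r − 1/a)).
2/r − 1/a = 2/3.218e+11 − 1/5.278e+11 = 4.32038e-12 m⁻¹.
v = √(5.506e+14 · 4.32038e-12) m/s ≈ 48.77 m/s = 48.77 m/s.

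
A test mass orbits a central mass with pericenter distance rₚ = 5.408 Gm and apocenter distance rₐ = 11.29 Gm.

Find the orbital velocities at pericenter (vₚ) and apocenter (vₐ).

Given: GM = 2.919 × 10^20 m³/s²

Convert to SI: rₚ = 5.408 Gm = 5.408e+09 m; rₐ = 11.29 Gm = 1.129e+10 m.
Use the vis-viva equation v² = GM(2/r − 1/a) with a = (rₚ + rₐ)/2 = (5.408e+09 + 1.129e+10)/2 = 8.349e+09 m.
vₚ = √(GM · (2/rₚ − 1/a)) = √(2.919e+20 · (2/5.408e+09 − 1/8.349e+09)) m/s ≈ 2.702e+05 m/s = 270.2 km/s.
vₐ = √(GM · (2/rₐ − 1/a)) = √(2.919e+20 · (2/1.129e+10 − 1/8.349e+09)) m/s ≈ 1.294e+05 m/s = 129.4 km/s.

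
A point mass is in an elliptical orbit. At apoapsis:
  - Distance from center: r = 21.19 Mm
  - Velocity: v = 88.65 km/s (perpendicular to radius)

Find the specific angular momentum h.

Convert to SI: r = 21.19 Mm = 2.119e+07 m; v = 88.65 km/s = 88650 m/s.
With v perpendicular to r, h = r · v.
h = 2.119e+07 · 88650 m²/s ≈ 1.878e+12 m²/s.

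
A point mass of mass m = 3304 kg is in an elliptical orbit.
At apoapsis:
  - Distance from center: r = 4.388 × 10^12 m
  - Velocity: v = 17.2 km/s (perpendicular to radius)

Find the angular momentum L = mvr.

Convert to SI: v = 17.2 km/s = 17200 m/s.
Since v is perpendicular to r, L = m · v · r.
L = 3304 · 17200 · 4.388e+12 kg·m²/s ≈ 2.494e+20 kg·m²/s.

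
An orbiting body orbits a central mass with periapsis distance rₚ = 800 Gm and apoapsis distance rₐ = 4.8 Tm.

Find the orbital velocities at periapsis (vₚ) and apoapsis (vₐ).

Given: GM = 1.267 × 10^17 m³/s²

Convert to SI: rₚ = 800 Gm = 8e+11 m; rₐ = 4.8 Tm = 4.8e+12 m.
Use the vis-viva equation v² = GM(2/r − 1/a) with a = (rₚ + rₐ)/2 = (8e+11 + 4.8e+12)/2 = 2.8e+12 m.
vₚ = √(GM · (2/rₚ − 1/a)) = √(1.267e+17 · (2/8e+11 − 1/2.8e+12)) m/s ≈ 521.1 m/s = 521.1 m/s.
vₐ = √(GM · (2/rₐ − 1/a)) = √(1.267e+17 · (2/4.8e+12 − 1/2.8e+12)) m/s ≈ 86.84 m/s = 86.84 m/s.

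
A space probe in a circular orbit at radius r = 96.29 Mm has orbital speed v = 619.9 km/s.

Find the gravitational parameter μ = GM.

Convert to SI: r = 96.29 Mm = 9.629e+07 m; v = 619.9 km/s = 619900 m/s.
For a circular orbit v² = GM/r, so GM = v² · r.
GM = (619900)² · 9.629e+07 m³/s² ≈ 3.7e+19 m³/s² = 3.7 × 10^19 m³/s².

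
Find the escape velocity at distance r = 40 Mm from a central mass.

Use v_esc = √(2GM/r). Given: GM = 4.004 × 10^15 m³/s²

Convert to SI: r = 40 Mm = 4e+07 m.
Escape velocity comes from setting total energy to zero: ½v² − GM/r = 0 ⇒ v_esc = √(2GM / r).
v_esc = √(2 · 4.004e+15 / 4e+07) m/s ≈ 1.415e+04 m/s = 14.15 km/s.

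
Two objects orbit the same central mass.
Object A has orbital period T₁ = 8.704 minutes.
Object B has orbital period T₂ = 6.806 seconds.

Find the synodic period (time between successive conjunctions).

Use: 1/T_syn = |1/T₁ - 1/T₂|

Convert to SI: T₁ = 8.704 minutes = 522.24 s.
T_syn = |T₁ · T₂ / (T₁ − T₂)|.
T_syn = |522.24 · 6.806 / (522.24 − 6.806)| s ≈ 6.896 s = 6.896 seconds.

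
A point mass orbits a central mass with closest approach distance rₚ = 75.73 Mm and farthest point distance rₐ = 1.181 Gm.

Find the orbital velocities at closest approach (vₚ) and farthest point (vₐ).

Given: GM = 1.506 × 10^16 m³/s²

Convert to SI: rₚ = 75.73 Mm = 7.573e+07 m; rₐ = 1.181 Gm = 1.181e+09 m.
Use the vis-viva equation v² = GM(2/r − 1/a) with a = (rₚ + rₐ)/2 = (7.573e+07 + 1.181e+09)/2 = 6.28365e+08 m.
vₚ = √(GM · (2/rₚ − 1/a)) = √(1.506e+16 · (2/7.573e+07 − 1/6.28365e+08)) m/s ≈ 1.933e+04 m/s = 19.33 km/s.
vₐ = √(GM · (2/rₐ − 1/a)) = √(1.506e+16 · (2/1.181e+09 − 1/6.28365e+08)) m/s ≈ 1240 m/s = 1.24 km/s.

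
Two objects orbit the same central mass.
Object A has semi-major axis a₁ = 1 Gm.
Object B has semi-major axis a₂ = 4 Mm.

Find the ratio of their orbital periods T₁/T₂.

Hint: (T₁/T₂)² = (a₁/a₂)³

Convert to SI: a₁ = 1 Gm = 1e+09 m; a₂ = 4 Mm = 4e+06 m.
From Kepler's third law, (T₁/T₂)² = (a₁/a₂)³, so T₁/T₂ = (a₁/a₂)^(3/2).
a₁/a₂ = 1e+09 / 4e+06 = 250.
T₁/T₂ = (250)^(3/2) ≈ 3953.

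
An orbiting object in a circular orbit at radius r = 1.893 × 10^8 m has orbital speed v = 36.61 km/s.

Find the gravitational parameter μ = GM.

Convert to SI: v = 36.61 km/s = 36610 m/s.
For a circular orbit v² = GM/r, so GM = v² · r.
GM = (36610)² · 1.893e+08 m³/s² ≈ 2.537e+17 m³/s² = 2.537 × 10^17 m³/s².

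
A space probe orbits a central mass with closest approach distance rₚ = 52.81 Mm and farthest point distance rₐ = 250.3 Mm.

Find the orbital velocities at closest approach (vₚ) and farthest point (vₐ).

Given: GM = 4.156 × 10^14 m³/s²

Convert to SI: rₚ = 52.81 Mm = 5.281e+07 m; rₐ = 250.3 Mm = 2.503e+08 m.
Use the vis-viva equation v² = GM(2/r − 1/a) with a = (rₚ + rₐ)/2 = (5.281e+07 + 2.503e+08)/2 = 1.51555e+08 m.
vₚ = √(GM · (2/rₚ − 1/a)) = √(4.156e+14 · (2/5.281e+07 − 1/1.51555e+08)) m/s ≈ 3605 m/s = 3.605 km/s.
vₐ = √(GM · (2/rₐ − 1/a)) = √(4.156e+14 · (2/2.503e+08 − 1/1.51555e+08)) m/s ≈ 760.6 m/s = 760.6 m/s.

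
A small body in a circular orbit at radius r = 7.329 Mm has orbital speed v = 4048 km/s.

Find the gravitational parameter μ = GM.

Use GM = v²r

Convert to SI: r = 7.329 Mm = 7.329e+06 m; v = 4048 km/s = 4.048e+06 m/s.
For a circular orbit v² = GM/r, so GM = v² · r.
GM = (4.048e+06)² · 7.329e+06 m³/s² ≈ 1.201e+20 m³/s² = 1.201 × 10^20 m³/s².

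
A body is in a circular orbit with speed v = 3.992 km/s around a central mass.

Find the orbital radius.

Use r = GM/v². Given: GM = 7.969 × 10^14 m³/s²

Convert to SI: v = 3.992 km/s = 3992 m/s.
For a circular orbit, v² = GM / r, so r = GM / v².
r = 7.969e+14 / (3992)² m ≈ 5.001e+07 m = 50.01 Mm.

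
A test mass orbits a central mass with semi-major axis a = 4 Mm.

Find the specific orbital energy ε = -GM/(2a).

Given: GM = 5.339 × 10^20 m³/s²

Convert to SI: a = 4 Mm = 4e+06 m.
ε = −GM / (2a).
ε = −5.339e+20 / (2 · 4e+06) J/kg ≈ -6.674e+13 J/kg = -6.674e+04 GJ/kg.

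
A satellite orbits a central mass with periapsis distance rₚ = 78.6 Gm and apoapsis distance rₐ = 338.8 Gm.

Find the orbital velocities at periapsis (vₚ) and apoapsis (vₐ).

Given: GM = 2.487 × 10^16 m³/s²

Convert to SI: rₚ = 78.6 Gm = 7.86e+10 m; rₐ = 338.8 Gm = 3.388e+11 m.
Use the vis-viva equation v² = GM(2/r − 1/a) with a = (rₚ + rₐ)/2 = (7.86e+10 + 3.388e+11)/2 = 2.087e+11 m.
vₚ = √(GM · (2/rₚ − 1/a)) = √(2.487e+16 · (2/7.86e+10 − 1/2.087e+11)) m/s ≈ 716.7 m/s = 716.7 m/s.
vₐ = √(GM · (2/rₐ − 1/a)) = √(2.487e+16 · (2/3.388e+11 − 1/2.087e+11)) m/s ≈ 166.3 m/s = 166.3 m/s.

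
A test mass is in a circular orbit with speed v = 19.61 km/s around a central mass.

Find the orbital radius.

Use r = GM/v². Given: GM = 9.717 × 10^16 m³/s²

Convert to SI: v = 19.61 km/s = 19610 m/s.
For a circular orbit, v² = GM / r, so r = GM / v².
r = 9.717e+16 / (19610)² m ≈ 2.527e+08 m = 252.7 Mm.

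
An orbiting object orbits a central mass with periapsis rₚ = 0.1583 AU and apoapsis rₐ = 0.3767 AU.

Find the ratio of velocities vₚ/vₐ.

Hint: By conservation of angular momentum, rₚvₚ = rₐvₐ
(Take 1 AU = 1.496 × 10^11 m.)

Convert to SI: rₚ = 0.1583 AU = 2.36817e+10 m; rₐ = 0.3767 AU = 5.63543e+10 m.
Conservation of angular momentum gives rₚvₚ = rₐvₐ, so vₚ/vₐ = rₐ/rₚ.
vₚ/vₐ = 5.63543e+10 / 2.36817e+10 ≈ 2.38.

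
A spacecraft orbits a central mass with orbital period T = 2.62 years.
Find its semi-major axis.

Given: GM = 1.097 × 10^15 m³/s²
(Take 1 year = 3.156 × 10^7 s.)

Convert to SI: T = 2.62 years = 8.26872e+07 s.
Invert Kepler's third law: a = (GM · T² / (4π²))^(1/3).
Substituting T = 8.26872e+07 s and GM = 1.097e+15 m³/s²:
a = (1.097e+15 · (8.26872e+07)² / (4π²))^(1/3) m
a ≈ 5.749e+09 m = 5.749 Gm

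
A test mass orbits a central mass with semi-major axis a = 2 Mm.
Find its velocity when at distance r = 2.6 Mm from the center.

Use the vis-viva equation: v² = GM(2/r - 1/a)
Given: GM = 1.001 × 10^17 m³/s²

Convert to SI: a = 2 Mm = 2e+06 m; r = 2.6 Mm = 2.6e+06 m.
Vis-viva: v = √(GM · (2/r − 1/a)).
2/r − 1/a = 2/2.6e+06 − 1/2e+06 = 2.69231e-07 m⁻¹.
v = √(1.001e+17 · 2.69231e-07) m/s ≈ 1.642e+05 m/s = 164.2 km/s.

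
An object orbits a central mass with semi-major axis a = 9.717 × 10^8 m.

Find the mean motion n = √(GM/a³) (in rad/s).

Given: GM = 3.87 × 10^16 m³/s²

n = √(GM / a³).
n = √(3.87e+16 / (9.717e+08)³) rad/s ≈ 6.495e-06 rad/s.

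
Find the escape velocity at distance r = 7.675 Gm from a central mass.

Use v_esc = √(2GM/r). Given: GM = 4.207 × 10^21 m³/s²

Convert to SI: r = 7.675 Gm = 7.675e+09 m.
Escape velocity comes from setting total energy to zero: ½v² − GM/r = 0 ⇒ v_esc = √(2GM / r).
v_esc = √(2 · 4.207e+21 / 7.675e+09) m/s ≈ 1.047e+06 m/s = 1047 km/s.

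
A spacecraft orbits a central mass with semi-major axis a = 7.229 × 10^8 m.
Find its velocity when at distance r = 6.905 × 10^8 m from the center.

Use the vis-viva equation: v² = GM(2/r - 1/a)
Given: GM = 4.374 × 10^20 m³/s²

Vis-viva: v = √(GM · (2/r − 1/a)).
2/r − 1/a = 2/6.905e+08 − 1/7.229e+08 = 1.51313e-09 m⁻¹.
v = √(4.374e+20 · 1.51313e-09) m/s ≈ 8.135e+05 m/s = 813.5 km/s.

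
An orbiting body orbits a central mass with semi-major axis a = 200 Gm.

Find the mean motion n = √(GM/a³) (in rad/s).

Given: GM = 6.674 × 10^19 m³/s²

Convert to SI: a = 200 Gm = 2e+11 m.
n = √(GM / a³).
n = √(6.674e+19 / (2e+11)³) rad/s ≈ 9.134e-08 rad/s.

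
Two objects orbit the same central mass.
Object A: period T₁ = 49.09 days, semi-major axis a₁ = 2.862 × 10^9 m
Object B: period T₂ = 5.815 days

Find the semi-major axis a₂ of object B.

Convert to SI: T₁ = 49.09 days = 4.24138e+06 s; T₂ = 5.815 days = 502416 s.
Kepler's third law: (T₁/T₂)² = (a₁/a₂)³ ⇒ a₂ = a₁ · (T₂/T₁)^(2/3).
T₂/T₁ = 502416 / 4.24138e+06 = 0.118456.
a₂ = 2.862e+09 · (0.118456)^(2/3) m ≈ 6.903e+08 m = 6.903 × 10^8 m.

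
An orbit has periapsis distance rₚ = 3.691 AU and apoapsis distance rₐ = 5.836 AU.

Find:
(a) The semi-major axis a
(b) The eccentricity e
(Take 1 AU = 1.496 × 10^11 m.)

Convert to SI: rₚ = 3.691 AU = 5.52174e+11 m; rₐ = 5.836 AU = 8.73066e+11 m.
(a) a = (rₚ + rₐ) / 2 = (5.52174e+11 + 8.73066e+11) / 2 ≈ 7.126e+11 m = 4.763 AU.
(b) e = (rₐ − rₚ) / (rₐ + rₚ) = (8.73066e+11 − 5.52174e+11) / (8.73066e+11 + 5.52174e+11) ≈ 0.2251.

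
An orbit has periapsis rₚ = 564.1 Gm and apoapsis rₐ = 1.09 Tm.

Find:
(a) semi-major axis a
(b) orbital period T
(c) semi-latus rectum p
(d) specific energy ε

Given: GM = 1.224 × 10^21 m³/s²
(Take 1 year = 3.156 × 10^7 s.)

Convert to SI: rₚ = 564.1 Gm = 5.641e+11 m; rₐ = 1.09 Tm = 1.09e+12 m.
(a) a = (rₚ + rₐ)/2 = (5.641e+11 + 1.09e+12)/2 ≈ 8.27e+11 m
(b) With a = (rₚ + rₐ)/2 = 8.2705e+11 m, T = 2π √(a³/GM) = 2π √((8.2705e+11)³/1.224e+21) s ≈ 1.351e+08 s
(c) From a = (rₚ + rₐ)/2 = 8.2705e+11 m and e = (rₐ − rₚ)/(rₐ + rₚ) = 0.317937, p = a(1 − e²) = 8.2705e+11 · (1 − (0.317937)²) ≈ 7.434e+11 m
(d) With a = (rₚ + rₐ)/2 = 8.2705e+11 m, ε = −GM/(2a) = −1.224e+21/(2 · 8.2705e+11) J/kg ≈ -7.4e+08 J/kg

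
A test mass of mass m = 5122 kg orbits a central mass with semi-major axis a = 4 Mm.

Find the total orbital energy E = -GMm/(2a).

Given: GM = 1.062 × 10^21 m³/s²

Convert to SI: a = 4 Mm = 4e+06 m.
E = −GMm / (2a).
E = −1.062e+21 · 5122 / (2 · 4e+06) J ≈ -6.799e+17 J = -679.9 PJ.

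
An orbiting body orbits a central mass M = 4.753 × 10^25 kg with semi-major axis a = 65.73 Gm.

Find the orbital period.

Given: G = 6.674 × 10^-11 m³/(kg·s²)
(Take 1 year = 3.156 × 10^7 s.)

Convert to SI: a = 65.73 Gm = 6.573e+10 m.
GM = G · M = 6.674e-11 · 4.753e+25 = 3.17215e+15 m³/s².
Kepler's third law: T = 2π √(a³ / GM).
Substituting a = 6.573e+10 m and GM = 3.17215e+15 m³/s²:
T = 2π √((6.573e+10)³ / 3.17215e+15) s
T ≈ 1.88e+09 s = 59.57 years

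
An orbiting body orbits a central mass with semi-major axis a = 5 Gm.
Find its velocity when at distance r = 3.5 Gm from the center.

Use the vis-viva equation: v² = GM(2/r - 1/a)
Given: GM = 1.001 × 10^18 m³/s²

Convert to SI: a = 5 Gm = 5e+09 m; r = 3.5 Gm = 3.5e+09 m.
Vis-viva: v = √(GM · (2/r − 1/a)).
2/r − 1/a = 2/3.5e+09 − 1/5e+09 = 3.71429e-10 m⁻¹.
v = √(1.001e+18 · 3.71429e-10) m/s ≈ 1.928e+04 m/s = 19.28 km/s.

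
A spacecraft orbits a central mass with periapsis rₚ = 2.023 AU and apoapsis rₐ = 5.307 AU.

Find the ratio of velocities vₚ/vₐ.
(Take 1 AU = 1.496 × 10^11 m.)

Convert to SI: rₚ = 2.023 AU = 3.02641e+11 m; rₐ = 5.307 AU = 7.93927e+11 m.
Conservation of angular momentum gives rₚvₚ = rₐvₐ, so vₚ/vₐ = rₐ/rₚ.
vₚ/vₐ = 7.93927e+11 / 3.02641e+11 ≈ 2.623.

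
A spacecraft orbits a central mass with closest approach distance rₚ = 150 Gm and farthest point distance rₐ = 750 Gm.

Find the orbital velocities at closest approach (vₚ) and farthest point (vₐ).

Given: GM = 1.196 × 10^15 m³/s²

Convert to SI: rₚ = 150 Gm = 1.5e+11 m; rₐ = 750 Gm = 7.5e+11 m.
Use the vis-viva equation v² = GM(2/r − 1/a) with a = (rₚ + rₐ)/2 = (1.5e+11 + 7.5e+11)/2 = 4.5e+11 m.
vₚ = √(GM · (2/rₚ − 1/a)) = √(1.196e+15 · (2/1.5e+11 − 1/4.5e+11)) m/s ≈ 115.3 m/s = 115.3 m/s.
vₐ = √(GM · (2/rₐ − 1/a)) = √(1.196e+15 · (2/7.5e+11 − 1/4.5e+11)) m/s ≈ 23.06 m/s = 23.06 m/s.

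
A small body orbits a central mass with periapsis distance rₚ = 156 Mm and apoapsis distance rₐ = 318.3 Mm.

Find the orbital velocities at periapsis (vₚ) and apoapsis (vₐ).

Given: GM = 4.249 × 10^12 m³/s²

Convert to SI: rₚ = 156 Mm = 1.56e+08 m; rₐ = 318.3 Mm = 3.183e+08 m.
Use the vis-viva equation v² = GM(2/r − 1/a) with a = (rₚ + rₐ)/2 = (1.56e+08 + 3.183e+08)/2 = 2.3715e+08 m.
vₚ = √(GM · (2/rₚ − 1/a)) = √(4.249e+12 · (2/1.56e+08 − 1/2.3715e+08)) m/s ≈ 191.2 m/s = 191.2 m/s.
vₐ = √(GM · (2/rₐ − 1/a)) = √(4.249e+12 · (2/3.183e+08 − 1/2.3715e+08)) m/s ≈ 93.71 m/s = 93.71 m/s.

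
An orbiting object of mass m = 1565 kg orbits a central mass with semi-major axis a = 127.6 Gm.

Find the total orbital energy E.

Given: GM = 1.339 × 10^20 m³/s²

Convert to SI: a = 127.6 Gm = 1.276e+11 m.
E = −GMm / (2a).
E = −1.339e+20 · 1565 / (2 · 1.276e+11) J ≈ -8.211e+11 J = -821.1 GJ.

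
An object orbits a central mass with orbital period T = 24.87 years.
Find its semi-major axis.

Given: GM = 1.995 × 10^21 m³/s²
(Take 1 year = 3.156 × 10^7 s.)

Convert to SI: T = 24.87 years = 7.84897e+08 s.
Invert Kepler's third law: a = (GM · T² / (4π²))^(1/3).
Substituting T = 7.84897e+08 s and GM = 1.995e+21 m³/s²:
a = (1.995e+21 · (7.84897e+08)² / (4π²))^(1/3) m
a ≈ 3.146e+12 m = 3.146 Tm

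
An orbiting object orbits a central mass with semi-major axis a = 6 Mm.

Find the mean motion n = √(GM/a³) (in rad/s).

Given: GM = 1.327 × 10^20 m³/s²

Convert to SI: a = 6 Mm = 6e+06 m.
n = √(GM / a³).
n = √(1.327e+20 / (6e+06)³) rad/s ≈ 0.7838 rad/s.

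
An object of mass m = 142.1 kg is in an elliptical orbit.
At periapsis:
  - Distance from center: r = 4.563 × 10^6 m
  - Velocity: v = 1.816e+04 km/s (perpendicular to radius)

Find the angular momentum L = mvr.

Convert to SI: v = 1.816e+04 km/s = 1.816e+07 m/s.
Since v is perpendicular to r, L = m · v · r.
L = 142.1 · 1.816e+07 · 4.563e+06 kg·m²/s ≈ 1.177e+16 kg·m²/s.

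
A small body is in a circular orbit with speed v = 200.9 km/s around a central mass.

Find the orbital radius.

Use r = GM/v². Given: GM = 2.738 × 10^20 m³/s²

Convert to SI: v = 200.9 km/s = 200900 m/s.
For a circular orbit, v² = GM / r, so r = GM / v².
r = 2.738e+20 / (200900)² m ≈ 6.784e+09 m = 6.784 × 10^9 m.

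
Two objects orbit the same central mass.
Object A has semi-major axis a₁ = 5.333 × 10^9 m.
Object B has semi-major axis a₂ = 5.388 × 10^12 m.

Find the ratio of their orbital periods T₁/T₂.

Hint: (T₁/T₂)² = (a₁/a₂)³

From Kepler's third law, (T₁/T₂)² = (a₁/a₂)³, so T₁/T₂ = (a₁/a₂)^(3/2).
a₁/a₂ = 5.333e+09 / 5.388e+12 = 0.000989792.
T₁/T₂ = (0.000989792)^(3/2) ≈ 3.114e-05.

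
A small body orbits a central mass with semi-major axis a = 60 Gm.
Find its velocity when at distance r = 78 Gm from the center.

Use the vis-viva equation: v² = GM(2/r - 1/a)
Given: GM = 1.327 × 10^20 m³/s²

Convert to SI: a = 60 Gm = 6e+10 m; r = 78 Gm = 7.8e+10 m.
Vis-viva: v = √(GM · (2/r − 1/a)).
2/r − 1/a = 2/7.8e+10 − 1/6e+10 = 8.97436e-12 m⁻¹.
v = √(1.327e+20 · 8.97436e-12) m/s ≈ 3.451e+04 m/s = 34.51 km/s.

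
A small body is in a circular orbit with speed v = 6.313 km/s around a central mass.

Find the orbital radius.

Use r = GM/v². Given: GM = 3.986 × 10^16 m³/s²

Convert to SI: v = 6.313 km/s = 6313 m/s.
For a circular orbit, v² = GM / r, so r = GM / v².
r = 3.986e+16 / (6313)² m ≈ 1e+09 m = 1 Gm.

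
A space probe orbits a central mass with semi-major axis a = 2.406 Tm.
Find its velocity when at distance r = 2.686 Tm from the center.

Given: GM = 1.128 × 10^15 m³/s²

Convert to SI: a = 2.406 Tm = 2.406e+12 m; r = 2.686 Tm = 2.686e+12 m.
Vis-viva: v = √(GM · (2/r − 1/a)).
2/r − 1/a = 2/2.686e+12 − 1/2.406e+12 = 3.28974e-13 m⁻¹.
v = √(1.128e+15 · 3.28974e-13) m/s ≈ 19.26 m/s = 19.26 m/s.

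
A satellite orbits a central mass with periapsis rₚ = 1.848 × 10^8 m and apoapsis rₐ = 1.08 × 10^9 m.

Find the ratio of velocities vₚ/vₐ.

Conservation of angular momentum gives rₚvₚ = rₐvₐ, so vₚ/vₐ = rₐ/rₚ.
vₚ/vₐ = 1.08e+09 / 1.848e+08 ≈ 5.844.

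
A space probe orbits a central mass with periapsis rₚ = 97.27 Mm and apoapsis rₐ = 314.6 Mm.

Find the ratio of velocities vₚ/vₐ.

Convert to SI: rₚ = 97.27 Mm = 9.727e+07 m; rₐ = 314.6 Mm = 3.146e+08 m.
Conservation of angular momentum gives rₚvₚ = rₐvₐ, so vₚ/vₐ = rₐ/rₚ.
vₚ/vₐ = 3.146e+08 / 9.727e+07 ≈ 3.234.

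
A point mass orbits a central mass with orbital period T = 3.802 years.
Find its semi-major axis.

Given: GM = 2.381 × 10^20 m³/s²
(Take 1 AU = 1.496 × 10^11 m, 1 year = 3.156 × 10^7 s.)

Convert to SI: T = 3.802 years = 1.19991e+08 s.
Invert Kepler's third law: a = (GM · T² / (4π²))^(1/3).
Substituting T = 1.19991e+08 s and GM = 2.381e+20 m³/s²:
a = (2.381e+20 · (1.19991e+08)² / (4π²))^(1/3) m
a ≈ 4.428e+11 m = 2.96 AU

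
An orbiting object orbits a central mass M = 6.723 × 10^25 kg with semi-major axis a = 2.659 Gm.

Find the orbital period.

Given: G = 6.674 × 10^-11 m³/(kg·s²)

Convert to SI: a = 2.659 Gm = 2.659e+09 m.
GM = G · M = 6.674e-11 · 6.723e+25 = 4.48693e+15 m³/s².
Kepler's third law: T = 2π √(a³ / GM).
Substituting a = 2.659e+09 m and GM = 4.48693e+15 m³/s²:
T = 2π √((2.659e+09)³ / 4.48693e+15) s
T ≈ 1.286e+07 s = 148.9 days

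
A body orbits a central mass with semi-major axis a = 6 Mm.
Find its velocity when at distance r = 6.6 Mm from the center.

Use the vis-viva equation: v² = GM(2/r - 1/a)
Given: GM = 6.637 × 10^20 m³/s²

Convert to SI: a = 6 Mm = 6e+06 m; r = 6.6 Mm = 6.6e+06 m.
Vis-viva: v = √(GM · (2/r − 1/a)).
2/r − 1/a = 2/6.6e+06 − 1/6e+06 = 1.36364e-07 m⁻¹.
v = √(6.637e+20 · 1.36364e-07) m/s ≈ 9.513e+06 m/s = 9513 km/s.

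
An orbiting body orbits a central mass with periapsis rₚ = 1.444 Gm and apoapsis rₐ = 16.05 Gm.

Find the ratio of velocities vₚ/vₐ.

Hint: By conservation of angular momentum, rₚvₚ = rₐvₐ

Convert to SI: rₚ = 1.444 Gm = 1.444e+09 m; rₐ = 16.05 Gm = 1.605e+10 m.
Conservation of angular momentum gives rₚvₚ = rₐvₐ, so vₚ/vₐ = rₐ/rₚ.
vₚ/vₐ = 1.605e+10 / 1.444e+09 ≈ 11.11.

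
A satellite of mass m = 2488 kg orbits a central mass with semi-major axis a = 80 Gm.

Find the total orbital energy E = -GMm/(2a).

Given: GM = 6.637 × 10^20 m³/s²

Convert to SI: a = 80 Gm = 8e+10 m.
E = −GMm / (2a).
E = −6.637e+20 · 2488 / (2 · 8e+10) J ≈ -1.032e+13 J = -10.32 TJ.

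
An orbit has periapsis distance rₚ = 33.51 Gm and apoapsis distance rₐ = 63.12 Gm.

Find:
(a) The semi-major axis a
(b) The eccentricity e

Convert to SI: rₚ = 33.51 Gm = 3.351e+10 m; rₐ = 63.12 Gm = 6.312e+10 m.
(a) a = (rₚ + rₐ) / 2 = (3.351e+10 + 6.312e+10) / 2 ≈ 4.832e+10 m = 48.31 Gm.
(b) e = (rₐ − rₚ) / (rₐ + rₚ) = (6.312e+10 − 3.351e+10) / (6.312e+10 + 3.351e+10) ≈ 0.3064.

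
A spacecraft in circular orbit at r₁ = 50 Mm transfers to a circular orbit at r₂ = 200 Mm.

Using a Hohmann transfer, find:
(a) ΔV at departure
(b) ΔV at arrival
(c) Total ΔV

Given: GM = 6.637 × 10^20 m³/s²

Convert to SI: r₁ = 50 Mm = 5e+07 m; r₂ = 200 Mm = 2e+08 m.
Transfer semi-major axis: a_t = (r₁ + r₂)/2 = (5e+07 + 2e+08)/2 = 1.25e+08 m.
Circular speeds: v₁ = √(GM/r₁) = 3.64335e+06 m/s, v₂ = √(GM/r₂) = 1.82168e+06 m/s.
Transfer speeds (vis-viva v² = GM(2/r − 1/a_t)): v₁ᵗ = 4.60851e+06 m/s, v₂ᵗ = 1.15213e+06 m/s.
(a) ΔV₁ = |v₁ᵗ − v₁| ≈ 9.652e+05 m/s = 965.2 km/s.
(b) ΔV₂ = |v₂ − v₂ᵗ| ≈ 6.695e+05 m/s = 669.5 km/s.
(c) ΔV_total = ΔV₁ + ΔV₂ ≈ 1.635e+06 m/s = 1635 km/s.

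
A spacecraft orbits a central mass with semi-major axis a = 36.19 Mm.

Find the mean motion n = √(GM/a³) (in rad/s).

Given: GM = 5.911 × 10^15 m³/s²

Convert to SI: a = 36.19 Mm = 3.619e+07 m.
n = √(GM / a³).
n = √(5.911e+15 / (3.619e+07)³) rad/s ≈ 0.0003531 rad/s.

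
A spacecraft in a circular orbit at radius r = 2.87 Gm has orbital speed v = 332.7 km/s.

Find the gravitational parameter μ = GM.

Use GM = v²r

Convert to SI: r = 2.87 Gm = 2.87e+09 m; v = 332.7 km/s = 332700 m/s.
For a circular orbit v² = GM/r, so GM = v² · r.
GM = (332700)² · 2.87e+09 m³/s² ≈ 3.177e+20 m³/s² = 3.177 × 10^20 m³/s².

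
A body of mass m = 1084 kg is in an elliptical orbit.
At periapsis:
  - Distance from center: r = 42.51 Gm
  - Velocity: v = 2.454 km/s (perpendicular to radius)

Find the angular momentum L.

Convert to SI: r = 42.51 Gm = 4.251e+10 m; v = 2.454 km/s = 2454 m/s.
Since v is perpendicular to r, L = m · v · r.
L = 1084 · 2454 · 4.251e+10 kg·m²/s ≈ 1.131e+17 kg·m²/s.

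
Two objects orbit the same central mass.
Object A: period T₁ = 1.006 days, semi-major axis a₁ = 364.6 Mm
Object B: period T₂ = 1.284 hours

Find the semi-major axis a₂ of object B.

Convert to SI: T₁ = 1.006 days = 86918.4 s; a₁ = 364.6 Mm = 3.646e+08 m; T₂ = 1.284 hours = 4622.4 s.
Kepler's third law: (T₁/T₂)² = (a₁/a₂)³ ⇒ a₂ = a₁ · (T₂/T₁)^(2/3).
T₂/T₁ = 4622.4 / 86918.4 = 0.0531809.
a₂ = 3.646e+08 · (0.0531809)^(2/3) m ≈ 5.156e+07 m = 51.56 Mm.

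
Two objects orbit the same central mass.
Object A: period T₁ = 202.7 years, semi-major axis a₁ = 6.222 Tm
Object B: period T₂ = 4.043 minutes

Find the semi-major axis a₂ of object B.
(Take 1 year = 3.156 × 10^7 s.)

Convert to SI: T₁ = 202.7 years = 6.39721e+09 s; a₁ = 6.222 Tm = 6.222e+12 m; T₂ = 4.043 minutes = 242.58 s.
Kepler's third law: (T₁/T₂)² = (a₁/a₂)³ ⇒ a₂ = a₁ · (T₂/T₁)^(2/3).
T₂/T₁ = 242.58 / 6.39721e+09 = 3.79196e-08.
a₂ = 6.222e+12 · (3.79196e-08)^(2/3) m ≈ 7.023e+07 m = 70.23 Mm.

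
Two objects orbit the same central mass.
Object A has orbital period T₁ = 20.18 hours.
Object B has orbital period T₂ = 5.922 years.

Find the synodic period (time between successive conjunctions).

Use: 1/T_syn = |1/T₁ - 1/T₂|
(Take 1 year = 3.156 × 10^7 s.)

Convert to SI: T₁ = 20.18 hours = 72648 s; T₂ = 5.922 years = 1.86898e+08 s.
T_syn = |T₁ · T₂ / (T₁ − T₂)|.
T_syn = |72648 · 1.86898e+08 / (72648 − 1.86898e+08)| s ≈ 7.268e+04 s = 20.19 hours.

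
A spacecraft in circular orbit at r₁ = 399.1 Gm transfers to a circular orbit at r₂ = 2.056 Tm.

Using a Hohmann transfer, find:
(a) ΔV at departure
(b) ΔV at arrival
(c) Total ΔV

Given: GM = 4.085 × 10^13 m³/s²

Convert to SI: r₁ = 399.1 Gm = 3.991e+11 m; r₂ = 2.056 Tm = 2.056e+12 m.
Transfer semi-major axis: a_t = (r₁ + r₂)/2 = (3.991e+11 + 2.056e+12)/2 = 1.22755e+12 m.
Circular speeds: v₁ = √(GM/r₁) = 10.1171 m/s, v₂ = √(GM/r₂) = 4.45743 m/s.
Transfer speeds (vis-viva v² = GM(2/r − 1/a_t)): v₁ᵗ = 13.0932 m/s, v₂ᵗ = 2.54159 m/s.
(a) ΔV₁ = |v₁ᵗ − v₁| ≈ 2.976 m/s = 2.976 m/s.
(b) ΔV₂ = |v₂ − v₂ᵗ| ≈ 1.916 m/s = 1.916 m/s.
(c) ΔV_total = ΔV₁ + ΔV₂ ≈ 4.892 m/s = 4.892 m/s.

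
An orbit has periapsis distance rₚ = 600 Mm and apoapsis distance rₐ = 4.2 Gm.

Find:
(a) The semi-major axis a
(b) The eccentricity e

Convert to SI: rₚ = 600 Mm = 6e+08 m; rₐ = 4.2 Gm = 4.2e+09 m.
(a) a = (rₚ + rₐ) / 2 = (6e+08 + 4.2e+09) / 2 ≈ 2.4e+09 m = 2.4 Gm.
(b) e = (rₐ − rₚ) / (rₐ + rₚ) = (4.2e+09 − 6e+08) / (4.2e+09 + 6e+08) ≈ 0.75.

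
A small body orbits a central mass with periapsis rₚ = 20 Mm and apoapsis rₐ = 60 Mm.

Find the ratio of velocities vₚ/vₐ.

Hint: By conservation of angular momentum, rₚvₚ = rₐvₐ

Convert to SI: rₚ = 20 Mm = 2e+07 m; rₐ = 60 Mm = 6e+07 m.
Conservation of angular momentum gives rₚvₚ = rₐvₐ, so vₚ/vₐ = rₐ/rₚ.
vₚ/vₐ = 6e+07 / 2e+07 ≈ 3.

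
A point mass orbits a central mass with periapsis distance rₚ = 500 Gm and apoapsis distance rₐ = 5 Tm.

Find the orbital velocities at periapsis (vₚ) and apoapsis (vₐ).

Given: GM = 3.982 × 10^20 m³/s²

Convert to SI: rₚ = 500 Gm = 5e+11 m; rₐ = 5 Tm = 5e+12 m.
Use the vis-viva equation v² = GM(2/r − 1/a) with a = (rₚ + rₐ)/2 = (5e+11 + 5e+12)/2 = 2.75e+12 m.
vₚ = √(GM · (2/rₚ − 1/a)) = √(3.982e+20 · (2/5e+11 − 1/2.75e+12)) m/s ≈ 3.805e+04 m/s = 38.05 km/s.
vₐ = √(GM · (2/rₐ − 1/a)) = √(3.982e+20 · (2/5e+12 − 1/2.75e+12)) m/s ≈ 3805 m/s = 3.805 km/s.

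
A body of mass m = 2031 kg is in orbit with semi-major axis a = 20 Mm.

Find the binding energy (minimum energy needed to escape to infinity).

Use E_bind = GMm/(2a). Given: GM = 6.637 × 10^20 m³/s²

Convert to SI: a = 20 Mm = 2e+07 m.
Total orbital energy is E = −GMm/(2a); binding energy is E_bind = −E = GMm/(2a).
E_bind = 6.637e+20 · 2031 / (2 · 2e+07) J ≈ 3.37e+16 J = 33.7 PJ.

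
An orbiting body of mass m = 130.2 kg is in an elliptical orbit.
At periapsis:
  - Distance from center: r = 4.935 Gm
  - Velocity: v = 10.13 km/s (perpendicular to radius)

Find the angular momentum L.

Convert to SI: r = 4.935 Gm = 4.935e+09 m; v = 10.13 km/s = 10130 m/s.
Since v is perpendicular to r, L = m · v · r.
L = 130.2 · 10130 · 4.935e+09 kg·m²/s ≈ 6.509e+15 kg·m²/s.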